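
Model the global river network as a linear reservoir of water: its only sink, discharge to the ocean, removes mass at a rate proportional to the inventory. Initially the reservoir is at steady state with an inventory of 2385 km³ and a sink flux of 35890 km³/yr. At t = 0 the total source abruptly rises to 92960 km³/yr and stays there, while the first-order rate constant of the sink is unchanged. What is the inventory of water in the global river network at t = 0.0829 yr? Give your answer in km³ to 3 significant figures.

The sink rate constant is k = F₀/M₀ = 35890/2385 = 15.05 yr⁻¹.
Solving dM/dt = F₁ − kM with M(0) = M₀ gives M(t) = F₁/k + (M₀ − F₁/k)·e^(−kt).
F₁/k = 92960/15.05 = 6177.5 km³; kt = 15.05 × 0.0829 = 1.247, e^(−kt) = 0.2872.
M(0.0829) = 6177.5 + (2385 − 6177.5) × 0.2872 = 6177.5 − 1089 = 5088.2 km³.

5090 km³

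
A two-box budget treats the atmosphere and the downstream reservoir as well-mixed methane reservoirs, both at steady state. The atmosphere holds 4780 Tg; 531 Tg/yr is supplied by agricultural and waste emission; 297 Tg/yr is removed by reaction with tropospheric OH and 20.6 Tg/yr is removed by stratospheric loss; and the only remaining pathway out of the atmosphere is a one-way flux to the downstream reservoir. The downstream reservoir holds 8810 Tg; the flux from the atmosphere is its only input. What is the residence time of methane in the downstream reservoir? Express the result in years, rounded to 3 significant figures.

41.3 yr

Balance the atmosphere: ΣF_in = 531.00 Tg/yr.
Flux to the downstream reservoir = ΣF_in − (297 + 20.6) = 213.40 Tg/yr.
At steady state the output of the downstream reservoir equals its input, 213.40 Tg/yr.
τ = M / F = 8810 / 213.40 = 41.28 yr.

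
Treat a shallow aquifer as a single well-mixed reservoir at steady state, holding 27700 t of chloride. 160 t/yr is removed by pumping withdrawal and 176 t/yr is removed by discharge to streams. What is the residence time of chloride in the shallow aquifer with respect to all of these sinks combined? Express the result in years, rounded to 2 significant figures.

Total removal flux = 160 + 176 = 336.00 t/yr.
τ = M / ΣF_out = 27700 / 336.00 = 82.44 yr.

82 yr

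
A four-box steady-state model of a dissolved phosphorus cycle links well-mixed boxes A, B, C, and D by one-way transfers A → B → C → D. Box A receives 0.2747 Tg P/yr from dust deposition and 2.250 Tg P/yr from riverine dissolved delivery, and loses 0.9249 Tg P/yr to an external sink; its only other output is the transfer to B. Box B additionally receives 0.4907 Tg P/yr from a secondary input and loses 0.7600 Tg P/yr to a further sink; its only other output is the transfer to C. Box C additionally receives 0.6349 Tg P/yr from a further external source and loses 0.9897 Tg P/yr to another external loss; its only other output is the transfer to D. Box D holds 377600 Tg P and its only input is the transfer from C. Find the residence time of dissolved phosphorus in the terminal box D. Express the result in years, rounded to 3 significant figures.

387000 yr

Box A: F(A→B) = (0.2747 + 2.250) − 0.9249 = 1.5998 Tg P/yr.
Box B: F(B→C) = (1.5998 + 0.4907) − 0.7600 = 1.3305 Tg P/yr.
Box C: F(C→D) = (1.3305 + 0.6349) − 0.9897 = 0.97570 Tg P/yr.
Box D throughput = its input = 0.97570 Tg P/yr; τ = 377600 / 0.97570 = 387000 yr.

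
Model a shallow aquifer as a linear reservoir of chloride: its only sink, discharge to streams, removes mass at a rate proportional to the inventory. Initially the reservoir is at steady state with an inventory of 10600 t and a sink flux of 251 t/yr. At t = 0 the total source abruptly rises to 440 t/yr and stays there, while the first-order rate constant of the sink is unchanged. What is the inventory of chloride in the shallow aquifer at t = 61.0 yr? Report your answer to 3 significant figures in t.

The sink rate constant is k = F₀/M₀ = 251/10600 = 0.02368 yr⁻¹.
Solving dM/dt = F₁ − kM with M(0) = M₀ gives M(t) = F₁/k + (M₀ − F₁/k)·e^(−kt).
F₁/k = 440/0.02368 = 18582 t; kt = 0.02368 × 61.0 = 1.444, e^(−kt) = 0.2359.
M(61.0) = 18582 + (10600 − 18582) × 0.2359 = 18582 − 1883 = 16699 t.

16700 t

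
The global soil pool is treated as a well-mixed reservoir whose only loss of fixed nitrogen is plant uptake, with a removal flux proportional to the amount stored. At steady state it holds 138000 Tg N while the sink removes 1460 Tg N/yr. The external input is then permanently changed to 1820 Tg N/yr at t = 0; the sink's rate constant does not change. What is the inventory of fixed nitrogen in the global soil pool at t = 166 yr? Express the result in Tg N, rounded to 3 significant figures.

166000 Tg N

τ = M₀/F₀ = 138000/1460 = 94.52 yr; rate constant k = 1/τ.
New steady state M_∞ = F₁/k = F₁·τ = 1820 × 94.52 = 172030 Tg N.
M(t) = M_∞ + (M₀ − M_∞)·e^(−t/τ); t/τ = 166/94.52 = 1.756, so e^(−t/τ) = 0.1727.
M(t) = 172030 − 34030 × 0.1727 = 166150 Tg N.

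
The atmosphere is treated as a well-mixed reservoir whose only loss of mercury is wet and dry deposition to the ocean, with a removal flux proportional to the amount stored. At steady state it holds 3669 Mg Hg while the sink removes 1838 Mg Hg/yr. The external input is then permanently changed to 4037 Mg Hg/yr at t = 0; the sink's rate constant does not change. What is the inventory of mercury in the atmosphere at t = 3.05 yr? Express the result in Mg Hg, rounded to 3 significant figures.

7110 Mg Hg

τ = M₀/F₀ = 3669/1838 = 1.996 yr; rate constant k = 1/τ.
New steady state M_∞ = F₁/k = F₁·τ = 4037 × 1.996 = 8058.6 Mg Hg.
M(t) = M_∞ + (M₀ − M_∞)·e^(−t/τ); t/τ = 3.05/1.996 = 1.528, so e^(−t/τ) = 0.2170.
M(t) = 8058.6 − 4390 × 0.2170 = 7106.1 Mg Hg.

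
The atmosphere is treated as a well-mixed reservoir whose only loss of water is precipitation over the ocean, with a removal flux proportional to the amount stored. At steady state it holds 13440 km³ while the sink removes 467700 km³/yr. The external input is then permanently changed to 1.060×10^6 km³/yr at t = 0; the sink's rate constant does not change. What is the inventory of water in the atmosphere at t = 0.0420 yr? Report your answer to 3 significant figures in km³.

Residence time τ = M₀/F₀ = 0.02874 yr. The eventual steady state is M_∞ = M₀·(F₁/F₀) = 13440 × 1.060×10^6/467700 = 30461 km³.
The anomaly ΔM(t) = M(t) − M_∞ decays as ΔM₀·e^(−t/τ) with ΔM₀ = 13440 − 30461 = −17020 km³.
At t = 0.0420 yr, e^(−t/τ) = e^(−1.462) = 0.2319, so ΔM = −3947 km³ and M = 30461 − 3947 = 26514 km³.

26500 km³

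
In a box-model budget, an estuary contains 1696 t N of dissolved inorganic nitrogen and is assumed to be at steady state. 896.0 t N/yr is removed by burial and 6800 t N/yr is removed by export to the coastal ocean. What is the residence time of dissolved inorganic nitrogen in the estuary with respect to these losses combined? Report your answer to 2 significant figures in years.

0.22 yr

Total removal = 896.0 + 6800 = 7696.0 t N/yr.
τ = M / ΣF_out = 1696 / 7696.0 = 0.2204 yr.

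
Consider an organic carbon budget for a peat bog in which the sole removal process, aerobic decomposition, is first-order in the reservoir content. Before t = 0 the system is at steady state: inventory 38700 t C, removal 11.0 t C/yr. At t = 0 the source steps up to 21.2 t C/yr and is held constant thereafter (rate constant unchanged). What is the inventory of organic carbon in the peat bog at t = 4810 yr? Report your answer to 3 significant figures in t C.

65400 t C

Residence time τ = M₀/F₀ = 3518 yr. The eventual steady state is M_∞ = M₀·(F₁/F₀) = 38700 × 21.2/11.0 = 74585 t C.
The anomaly ΔM(t) = M(t) − M_∞ decays as ΔM₀·e^(−t/τ) with ΔM₀ = 38700 − 74585 = −35890 t C.
At t = 4810 yr, e^(−t/τ) = e^(−1.367) = 0.2548, so ΔM = −9144 t C and M = 74585 − 9144 = 65441 t C.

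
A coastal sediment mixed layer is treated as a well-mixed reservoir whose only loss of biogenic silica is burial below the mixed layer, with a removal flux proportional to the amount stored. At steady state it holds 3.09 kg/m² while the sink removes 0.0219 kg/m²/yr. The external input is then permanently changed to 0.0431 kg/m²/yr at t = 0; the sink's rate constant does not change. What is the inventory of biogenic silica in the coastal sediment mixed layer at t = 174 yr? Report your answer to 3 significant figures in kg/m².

τ = M₀/F₀ = 3.09/0.0219 = 141.1 yr; rate constant k = 1/τ.
New steady state M_∞ = F₁/k = F₁·τ = 0.0431 × 141.1 = 6.0812 kg/m².
M(t) = M_∞ + (M₀ − M_∞)·e^(−t/τ); t/τ = 174/141.1 = 1.233, so e^(−t/τ) = 0.2914.
M(t) = 6.0812 − 2.991 × 0.2914 = 5.2097 kg/m².

5.21 kg/m²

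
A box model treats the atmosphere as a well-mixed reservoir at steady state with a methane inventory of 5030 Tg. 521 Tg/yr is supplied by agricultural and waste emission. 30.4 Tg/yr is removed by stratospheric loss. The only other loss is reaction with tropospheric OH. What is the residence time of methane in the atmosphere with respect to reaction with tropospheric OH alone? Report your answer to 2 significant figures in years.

10 yr

At steady state ΣF_in = ΣF_out.
ΣF_in = 521.00 Tg/yr.
Reaction with tropospheric OH flux = ΣF_in − (30.4) = 521.00 − 30.40 = 490.6 Tg/yr.
τ = M / F = 5030 / 490.6 = 10.25 yr.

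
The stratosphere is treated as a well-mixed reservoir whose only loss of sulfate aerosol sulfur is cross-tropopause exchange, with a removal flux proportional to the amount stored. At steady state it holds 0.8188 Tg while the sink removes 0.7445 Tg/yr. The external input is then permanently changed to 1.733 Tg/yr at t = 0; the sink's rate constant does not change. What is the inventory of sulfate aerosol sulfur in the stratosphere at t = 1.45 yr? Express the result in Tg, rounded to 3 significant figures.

The sink rate constant is k = F₀/M₀ = 0.7445/0.8188 = 0.9093 yr⁻¹.
Solving dM/dt = F₁ − kM with M(0) = M₀ gives M(t) = F₁/k + (M₀ − F₁/k)·e^(−kt).
F₁/k = 1.733/0.9093 = 1.9060 Tg; kt = 0.9093 × 1.45 = 1.318, e^(−kt) = 0.2676.
M(1.45) = 1.9060 + (0.8188 − 1.9060) × 0.2676 = 1.9060 − 0.2909 = 1.6151 Tg.

1.62 Tg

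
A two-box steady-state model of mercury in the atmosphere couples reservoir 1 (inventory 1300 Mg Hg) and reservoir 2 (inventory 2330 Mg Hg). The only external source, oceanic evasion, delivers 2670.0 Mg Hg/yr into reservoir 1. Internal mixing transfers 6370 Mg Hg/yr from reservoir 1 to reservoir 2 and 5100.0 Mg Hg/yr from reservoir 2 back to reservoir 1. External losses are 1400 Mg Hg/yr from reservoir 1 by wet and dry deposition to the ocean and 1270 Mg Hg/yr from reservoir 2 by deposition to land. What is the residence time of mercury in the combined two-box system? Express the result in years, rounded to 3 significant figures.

For the system as a whole, the A↔B exchange is internal and contributes nothing to the throughput; only the external sinks remove mass.
M_total = 1300 + 2330 = 3630.0 Mg Hg.
ΣF_external_out = 1400 + 1270 = 2670.0 Mg Hg/yr.
τ = M_total / ΣF_ext = 3630.0 / 2670.0 = 1.360 yr.

1.36 yr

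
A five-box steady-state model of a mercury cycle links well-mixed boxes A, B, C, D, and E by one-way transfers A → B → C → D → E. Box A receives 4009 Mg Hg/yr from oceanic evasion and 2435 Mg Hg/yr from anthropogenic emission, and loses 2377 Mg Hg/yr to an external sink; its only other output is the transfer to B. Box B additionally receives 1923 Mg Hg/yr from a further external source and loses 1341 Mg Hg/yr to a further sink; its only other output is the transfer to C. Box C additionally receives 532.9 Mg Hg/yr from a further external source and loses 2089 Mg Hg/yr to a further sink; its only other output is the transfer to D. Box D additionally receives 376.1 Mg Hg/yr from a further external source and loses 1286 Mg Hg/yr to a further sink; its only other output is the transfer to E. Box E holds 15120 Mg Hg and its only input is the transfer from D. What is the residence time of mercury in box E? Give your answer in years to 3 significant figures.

Box A: F(A→B) = (4009 + 2435) − 2377 = 4067.0 Mg Hg/yr.
Box B: F(B→C) = (4067.0 + 1923) − 1341 = 4649.0 Mg Hg/yr.
Box C: F(C→D) = (4649.0 + 532.9) − 2089 = 3092.9 Mg Hg/yr.
Box D: F(D→E) = (3092.9 + 376.1) − 1286 = 2183.0 Mg Hg/yr.
Box E throughput = its input = 2183.0 Mg Hg/yr; τ = 15120 / 2183.0 = 6.926 yr.

6.93 yr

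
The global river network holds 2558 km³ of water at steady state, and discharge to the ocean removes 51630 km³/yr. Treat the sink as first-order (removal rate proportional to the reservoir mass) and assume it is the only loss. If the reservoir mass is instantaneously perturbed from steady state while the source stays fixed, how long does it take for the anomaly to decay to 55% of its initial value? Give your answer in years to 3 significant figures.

0.0296 yr

For a linear reservoir the anomaly decays as exp(−t/τ) with τ = M/F = 2558/51630 = 0.04954 yr.
exp(−t/τ) = 0.55 ⇒ t = −τ ln(0.55) = 0.04954 × 0.5978 = 0.02962 yr.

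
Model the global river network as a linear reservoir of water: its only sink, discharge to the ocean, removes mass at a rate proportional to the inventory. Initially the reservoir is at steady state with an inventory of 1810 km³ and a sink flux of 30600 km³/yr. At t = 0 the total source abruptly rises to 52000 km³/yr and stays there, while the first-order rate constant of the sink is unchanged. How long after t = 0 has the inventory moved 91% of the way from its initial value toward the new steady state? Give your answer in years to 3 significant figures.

τ = M₀/F₀ = 1810/30600 = 0.05915 yr.
The remaining gap fraction is e^(−t/τ); 91% covered ⇒ e^(−t/τ) = 0.0900.
t = −τ ln(0.0900) = 0.05915 × 2.408 = 0.1424 yr.

0.142 yr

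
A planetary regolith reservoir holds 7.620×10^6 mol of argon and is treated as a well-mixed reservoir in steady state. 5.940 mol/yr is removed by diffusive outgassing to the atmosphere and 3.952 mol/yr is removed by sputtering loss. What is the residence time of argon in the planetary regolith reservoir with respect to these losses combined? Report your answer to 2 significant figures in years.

770000 yr

Total removal = 5.940 + 3.952 = 9.8920 mol/yr.
τ = M / ΣF_out = 7.620×10^6 / 9.8920 = 770300 yr.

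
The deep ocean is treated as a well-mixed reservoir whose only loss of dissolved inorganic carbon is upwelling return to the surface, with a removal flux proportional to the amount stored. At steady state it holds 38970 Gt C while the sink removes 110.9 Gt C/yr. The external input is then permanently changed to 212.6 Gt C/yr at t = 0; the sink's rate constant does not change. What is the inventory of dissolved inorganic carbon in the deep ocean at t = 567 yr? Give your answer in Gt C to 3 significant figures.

The sink rate constant is k = F₀/M₀ = 110.9/38970 = 0.002846 yr⁻¹.
Solving dM/dt = F₁ − kM with M(0) = M₀ gives M(t) = F₁/k + (M₀ − F₁/k)·e^(−kt).
F₁/k = 212.6/0.002846 = 74707 Gt C; kt = 0.002846 × 567 = 1.614, e^(−kt) = 0.1992.
M(567) = 74707 + (38970 − 74707) × 0.1992 = 74707 − 7118 = 67589 Gt C.

67600 Gt C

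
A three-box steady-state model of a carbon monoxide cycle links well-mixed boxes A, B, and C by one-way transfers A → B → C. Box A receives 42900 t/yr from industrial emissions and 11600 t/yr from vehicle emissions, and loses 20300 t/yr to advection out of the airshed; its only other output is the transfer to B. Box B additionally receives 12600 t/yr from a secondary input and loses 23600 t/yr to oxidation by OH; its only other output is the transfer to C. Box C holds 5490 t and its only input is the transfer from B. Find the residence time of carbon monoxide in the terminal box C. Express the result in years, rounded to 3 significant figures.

Box A: F(A→B) = (42900 + 11600) − 20300 = 34200 t/yr.
Box B: F(B→C) = (34200 + 12600) − 23600 = 23200 t/yr.
Box C throughput = its input = 23200 t/yr; τ = 5490 / 23200 = 0.2366 yr.

0.237 yr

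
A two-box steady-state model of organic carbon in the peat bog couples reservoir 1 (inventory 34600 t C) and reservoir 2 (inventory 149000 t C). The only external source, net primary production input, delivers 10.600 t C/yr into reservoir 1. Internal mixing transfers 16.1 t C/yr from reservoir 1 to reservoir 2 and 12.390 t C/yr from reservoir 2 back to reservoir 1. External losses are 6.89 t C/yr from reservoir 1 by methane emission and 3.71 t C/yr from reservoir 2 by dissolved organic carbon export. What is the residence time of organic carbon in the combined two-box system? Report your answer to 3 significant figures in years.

For the system as a whole, the A↔B exchange is internal and contributes nothing to the throughput; only the external sinks remove mass.
M_total = 34600 + 149000 = 183600 t C.
ΣF_external_out = 6.89 + 3.71 = 10.600 t C/yr.
τ = M_total / ΣF_ext = 183600 / 10.600 = 17320 yr.

17300 yr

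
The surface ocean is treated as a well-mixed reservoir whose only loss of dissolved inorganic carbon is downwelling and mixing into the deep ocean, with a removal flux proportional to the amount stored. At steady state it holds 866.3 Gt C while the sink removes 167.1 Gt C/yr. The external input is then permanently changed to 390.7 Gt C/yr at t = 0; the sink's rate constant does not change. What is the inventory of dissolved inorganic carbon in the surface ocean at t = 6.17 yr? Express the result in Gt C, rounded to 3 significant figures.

Residence time τ = M₀/F₀ = 5.184 yr. The eventual steady state is M_∞ = M₀·(F₁/F₀) = 866.3 × 390.7/167.1 = 2025.5 Gt C.
The anomaly ΔM(t) = M(t) − M_∞ decays as ΔM₀·e^(−t/τ) with ΔM₀ = 866.3 − 2025.5 = −1159 Gt C.
At t = 6.17 yr, e^(−t/τ) = e^(−1.190) = 0.3042, so ΔM = −352.6 Gt C and M = 2025.5 − 352.6 = 1672.9 Gt C.

1670 Gt C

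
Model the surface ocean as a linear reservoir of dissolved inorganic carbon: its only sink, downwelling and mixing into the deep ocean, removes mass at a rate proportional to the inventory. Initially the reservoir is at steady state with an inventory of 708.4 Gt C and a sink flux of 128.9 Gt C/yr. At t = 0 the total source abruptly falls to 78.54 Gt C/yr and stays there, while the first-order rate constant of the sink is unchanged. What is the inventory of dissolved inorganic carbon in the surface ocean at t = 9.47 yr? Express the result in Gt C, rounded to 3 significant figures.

481 Gt C

τ = M₀/F₀ = 708.4/128.9 = 5.496 yr; rate constant k = 1/τ.
New steady state M_∞ = F₁/k = F₁·τ = 78.54 × 5.496 = 431.63 Gt C.
M(t) = M_∞ + (M₀ − M_∞)·e^(−t/τ); t/τ = 9.47/5.496 = 1.723, so e^(−t/τ) = 0.1785.
M(t) = 431.63 + 276.8 × 0.1785 = 481.04 Gt C.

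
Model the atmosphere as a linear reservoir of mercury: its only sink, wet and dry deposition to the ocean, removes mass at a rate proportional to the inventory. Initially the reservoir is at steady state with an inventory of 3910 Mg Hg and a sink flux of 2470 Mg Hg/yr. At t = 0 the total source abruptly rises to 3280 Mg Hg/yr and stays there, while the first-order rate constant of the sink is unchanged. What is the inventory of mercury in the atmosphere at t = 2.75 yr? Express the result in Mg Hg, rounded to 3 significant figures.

4970 Mg Hg

τ = M₀/F₀ = 3910/2470 = 1.583 yr; rate constant k = 1/τ.
New steady state M_∞ = F₁/k = F₁·τ = 3280 × 1.583 = 5192.2 Mg Hg.
M(t) = M_∞ + (M₀ − M_∞)·e^(−t/τ); t/τ = 2.75/1.583 = 1.737, so e^(−t/τ) = 0.1760.
M(t) = 5192.2 − 1282 × 0.1760 = 4966.5 Mg Hg.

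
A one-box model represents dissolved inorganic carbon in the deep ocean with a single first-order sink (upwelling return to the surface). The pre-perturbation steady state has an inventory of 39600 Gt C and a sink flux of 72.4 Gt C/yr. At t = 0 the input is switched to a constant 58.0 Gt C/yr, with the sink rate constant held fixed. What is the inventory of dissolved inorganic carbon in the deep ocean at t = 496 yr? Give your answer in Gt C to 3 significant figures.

The sink rate constant is k = F₀/M₀ = 72.4/39600 = 0.001828 yr⁻¹.
Solving dM/dt = F₁ − kM with M(0) = M₀ gives M(t) = F₁/k + (M₀ − F₁/k)·e^(−kt).
F₁/k = 58.0/0.001828 = 31724 Gt C; kt = 0.001828 × 496 = 0.9068, e^(−kt) = 0.4038.
M(496) = 31724 + (39600 − 31724) × 0.4038 = 31724 + 3180 = 34904 Gt C.

34900 Gt C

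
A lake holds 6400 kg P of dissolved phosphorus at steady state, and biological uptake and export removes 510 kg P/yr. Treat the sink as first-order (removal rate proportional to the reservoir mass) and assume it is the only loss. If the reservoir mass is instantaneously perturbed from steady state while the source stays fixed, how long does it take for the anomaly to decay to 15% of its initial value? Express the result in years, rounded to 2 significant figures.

24 yr

For a linear reservoir the anomaly decays as exp(−t/τ) with τ = M/F = 6400/510 = 12.55 yr.
exp(−t/τ) = 0.15 ⇒ t = −τ ln(0.15) = 12.55 × 1.897 = 23.81 yr.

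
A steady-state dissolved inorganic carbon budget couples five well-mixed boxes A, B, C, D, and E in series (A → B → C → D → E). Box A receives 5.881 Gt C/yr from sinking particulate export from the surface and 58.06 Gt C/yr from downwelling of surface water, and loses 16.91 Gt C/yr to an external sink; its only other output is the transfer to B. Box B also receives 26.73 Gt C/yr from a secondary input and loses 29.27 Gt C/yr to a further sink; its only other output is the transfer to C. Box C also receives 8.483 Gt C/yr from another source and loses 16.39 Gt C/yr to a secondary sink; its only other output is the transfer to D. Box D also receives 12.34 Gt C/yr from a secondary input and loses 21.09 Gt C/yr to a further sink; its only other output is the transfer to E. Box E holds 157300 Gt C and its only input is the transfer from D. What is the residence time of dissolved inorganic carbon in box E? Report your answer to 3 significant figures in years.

5650 yr

Box A: F(A→B) = (5.881 + 58.06) − 16.91 = 47.031 Gt C/yr.
Box B: F(B→C) = (47.031 + 26.73) − 29.27 = 44.491 Gt C/yr.
Box C: F(C→D) = (44.491 + 8.483) − 16.39 = 36.584 Gt C/yr.
Box D: F(D→E) = (36.584 + 12.34) − 21.09 = 27.834 Gt C/yr.
Box E throughput = its input = 27.834 Gt C/yr; τ = 157300 / 27.834 = 5651 yr.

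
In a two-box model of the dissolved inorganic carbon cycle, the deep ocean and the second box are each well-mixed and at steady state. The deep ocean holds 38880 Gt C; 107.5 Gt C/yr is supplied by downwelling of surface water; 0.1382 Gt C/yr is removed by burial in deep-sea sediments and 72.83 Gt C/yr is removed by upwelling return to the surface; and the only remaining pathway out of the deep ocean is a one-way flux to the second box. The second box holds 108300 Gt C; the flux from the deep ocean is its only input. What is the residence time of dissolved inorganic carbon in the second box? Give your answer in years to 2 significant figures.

3100 yr

Balance the deep ocean: ΣF_in = 107.50 Gt C/yr.
Flux to the second box = ΣF_in − (0.1382 + 72.83) = 34.532 Gt C/yr.
At steady state the output of the second box equals its input, 34.532 Gt C/yr.
τ = M / F = 108300 / 34.532 = 3136 yr.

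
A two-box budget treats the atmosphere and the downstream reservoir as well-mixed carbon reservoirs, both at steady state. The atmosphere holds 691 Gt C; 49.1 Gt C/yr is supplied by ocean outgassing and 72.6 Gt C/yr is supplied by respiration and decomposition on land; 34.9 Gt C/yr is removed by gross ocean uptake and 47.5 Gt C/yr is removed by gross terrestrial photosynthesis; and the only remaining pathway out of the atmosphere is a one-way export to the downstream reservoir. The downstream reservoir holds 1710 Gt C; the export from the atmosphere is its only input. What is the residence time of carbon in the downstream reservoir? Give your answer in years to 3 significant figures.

Balance the atmosphere: ΣF_in = 49.1 + 72.6 = 121.70 Gt C/yr.
Export to the downstream reservoir = ΣF_in − (34.9 + 47.5) = 39.300 Gt C/yr.
At steady state the output of the downstream reservoir equals its input, 39.300 Gt C/yr.
τ = M / F = 1710 / 39.300 = 43.51 yr.

43.5 yr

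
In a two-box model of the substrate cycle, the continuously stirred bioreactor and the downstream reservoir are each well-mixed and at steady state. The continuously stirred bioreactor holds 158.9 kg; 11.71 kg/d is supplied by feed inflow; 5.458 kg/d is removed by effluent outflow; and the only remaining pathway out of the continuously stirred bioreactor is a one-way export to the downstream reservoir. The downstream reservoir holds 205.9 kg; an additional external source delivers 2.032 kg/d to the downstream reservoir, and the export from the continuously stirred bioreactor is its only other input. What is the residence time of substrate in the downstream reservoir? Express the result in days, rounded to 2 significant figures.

Balance the continuously stirred bioreactor: ΣF_in = 11.710 kg/d.
Export to the downstream reservoir = ΣF_in − (5.458) = 6.2520 kg/d.
Total input to the downstream reservoir = 6.2520 + 2.032 = 8.2840 kg/d; at steady state this equals its total output.
τ = M / F = 205.9 / 8.2840 = 24.86 d.

25 d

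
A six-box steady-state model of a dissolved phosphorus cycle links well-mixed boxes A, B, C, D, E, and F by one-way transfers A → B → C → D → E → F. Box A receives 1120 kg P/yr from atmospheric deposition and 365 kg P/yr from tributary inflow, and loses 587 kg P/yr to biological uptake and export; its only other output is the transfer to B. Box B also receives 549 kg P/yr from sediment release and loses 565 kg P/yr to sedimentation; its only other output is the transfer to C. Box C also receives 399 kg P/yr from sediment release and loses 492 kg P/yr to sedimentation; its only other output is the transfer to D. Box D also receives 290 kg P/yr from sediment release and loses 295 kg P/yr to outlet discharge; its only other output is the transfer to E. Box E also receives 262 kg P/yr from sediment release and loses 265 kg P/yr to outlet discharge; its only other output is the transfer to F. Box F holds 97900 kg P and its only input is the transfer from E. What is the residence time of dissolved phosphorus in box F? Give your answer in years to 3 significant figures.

Box A: F(A→B) = (1120 + 365) − 587 = 898.00 kg P/yr.
Box B: F(B→C) = (898.00 + 549) − 565 = 882.00 kg P/yr.
Box C: F(C→D) = (882.00 + 399) − 492 = 789.00 kg P/yr.
Box D: F(D→E) = (789.00 + 290) − 295 = 784.00 kg P/yr.
Box E: F(E→F) = (784.00 + 262) − 265 = 781.00 kg P/yr.
Box F throughput = its input = 781.00 kg P/yr; τ = 97900 / 781.00 = 125.4 yr.

125 yr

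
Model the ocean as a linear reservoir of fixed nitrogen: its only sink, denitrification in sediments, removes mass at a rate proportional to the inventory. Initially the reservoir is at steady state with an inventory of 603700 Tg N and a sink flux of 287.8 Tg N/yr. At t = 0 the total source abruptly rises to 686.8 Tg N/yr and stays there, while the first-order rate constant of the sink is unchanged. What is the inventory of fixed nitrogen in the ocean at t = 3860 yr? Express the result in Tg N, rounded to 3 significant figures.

1.31×10^6 Tg N

The sink rate constant is k = F₀/M₀ = 287.8/603700 = 0.0004767 yr⁻¹.
Solving dM/dt = F₁ − kM with M(0) = M₀ gives M(t) = F₁/k + (M₀ − F₁/k)·e^(−kt).
F₁/k = 686.8/0.0004767 = 1.4407×10^6 Tg N; kt = 0.0004767 × 3860 = 1.840, e^(−kt) = 0.1588.
M(3860) = 1.4407×10^6 + (603700 − 1.4407×10^6) × 0.1588 = 1.4407×10^6 − 132900 = 1.3078×10^6 Tg N.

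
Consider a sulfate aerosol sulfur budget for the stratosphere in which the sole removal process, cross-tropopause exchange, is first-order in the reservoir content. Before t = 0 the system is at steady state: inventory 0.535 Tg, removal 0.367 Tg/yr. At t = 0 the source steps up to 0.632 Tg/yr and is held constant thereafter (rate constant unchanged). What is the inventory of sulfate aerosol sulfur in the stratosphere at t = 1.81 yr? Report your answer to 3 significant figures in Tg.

0.810 Tg

The sink rate constant is k = F₀/M₀ = 0.367/0.535 = 0.6860 yr⁻¹.
Solving dM/dt = F₁ − kM with M(0) = M₀ gives M(t) = F₁/k + (M₀ − F₁/k)·e^(−kt).
F₁/k = 0.632/0.6860 = 0.92131 Tg; kt = 0.6860 × 1.81 = 1.242, e^(−kt) = 0.2889.
M(1.81) = 0.92131 + (0.535 − 0.92131) × 0.2889 = 0.92131 − 0.1116 = 0.80970 Tg.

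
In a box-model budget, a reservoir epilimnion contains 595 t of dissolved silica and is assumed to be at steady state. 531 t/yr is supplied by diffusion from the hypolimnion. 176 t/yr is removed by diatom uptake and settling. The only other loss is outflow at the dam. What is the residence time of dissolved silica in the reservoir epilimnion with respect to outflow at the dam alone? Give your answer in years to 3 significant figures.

At steady state ΣF_in = ΣF_out.
ΣF_in = 531.00 t/yr.
Outflow at the dam flux = ΣF_in − (176) = 531.00 − 176.0 = 355.0 t/yr.
τ = M / F = 595 / 355.0 = 1.676 yr.

1.68 yr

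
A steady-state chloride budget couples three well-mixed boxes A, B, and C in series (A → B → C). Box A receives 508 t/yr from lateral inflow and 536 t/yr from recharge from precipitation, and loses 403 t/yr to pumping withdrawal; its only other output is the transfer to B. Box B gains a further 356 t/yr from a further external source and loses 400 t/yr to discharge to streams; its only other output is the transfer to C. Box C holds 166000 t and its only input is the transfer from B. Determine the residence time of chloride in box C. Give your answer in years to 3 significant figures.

278 yr

Box A: F(A→B) = (508 + 536) − 403 = 641.00 t/yr.
Box B: F(B→C) = (641.00 + 356) − 400 = 597.00 t/yr.
Box C throughput = its input = 597.00 t/yr; τ = 166000 / 597.00 = 278.1 yr.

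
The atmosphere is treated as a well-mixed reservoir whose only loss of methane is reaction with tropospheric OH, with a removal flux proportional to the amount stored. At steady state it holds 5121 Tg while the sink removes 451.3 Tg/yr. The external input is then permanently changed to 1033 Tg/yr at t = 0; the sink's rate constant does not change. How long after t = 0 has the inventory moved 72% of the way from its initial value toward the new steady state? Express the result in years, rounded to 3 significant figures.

14.4 yr

τ = M₀/F₀ = 5121/451.3 = 11.35 yr.
The remaining gap fraction is e^(−t/τ); 72% covered ⇒ e^(−t/τ) = 0.280.
t = −τ ln(0.280) = 11.35 × 1.273 = 14.44 yr.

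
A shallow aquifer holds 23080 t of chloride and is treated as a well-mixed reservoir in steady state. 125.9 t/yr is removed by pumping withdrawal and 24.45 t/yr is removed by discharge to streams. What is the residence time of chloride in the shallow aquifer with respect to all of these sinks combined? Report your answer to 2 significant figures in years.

Total removal flux = 125.9 + 24.45 = 150.35 t/yr.
τ = M / ΣF_out = 23080 / 150.35 = 153.5 yr.

150 yr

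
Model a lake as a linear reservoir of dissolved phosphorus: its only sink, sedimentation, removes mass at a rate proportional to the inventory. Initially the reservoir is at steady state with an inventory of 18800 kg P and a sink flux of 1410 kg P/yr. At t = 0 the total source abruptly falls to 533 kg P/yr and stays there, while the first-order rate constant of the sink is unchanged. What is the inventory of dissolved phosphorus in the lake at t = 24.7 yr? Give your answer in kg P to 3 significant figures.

8940 kg P

The sink rate constant is k = F₀/M₀ = 1410/18800 = 0.07500 yr⁻¹.
Solving dM/dt = F₁ − kM with M(0) = M₀ gives M(t) = F₁/k + (M₀ − F₁/k)·e^(−kt).
F₁/k = 533/0.07500 = 7106.7 kg P; kt = 0.07500 × 24.7 = 1.852, e^(−kt) = 0.1568.
M(24.7) = 7106.7 + (18800 − 7106.7) × 0.1568 = 7106.7 + 1834 = 8940.7 kg P.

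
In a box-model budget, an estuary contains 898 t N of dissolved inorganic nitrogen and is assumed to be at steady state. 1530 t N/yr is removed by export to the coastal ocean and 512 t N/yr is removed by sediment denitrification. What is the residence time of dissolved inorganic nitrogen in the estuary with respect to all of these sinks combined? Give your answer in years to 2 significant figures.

Total removal flux = 1530 + 512 = 2042.0 t N/yr.
τ = M / ΣF_out = 898 / 2042.0 = 0.4398 yr.

0.44 yr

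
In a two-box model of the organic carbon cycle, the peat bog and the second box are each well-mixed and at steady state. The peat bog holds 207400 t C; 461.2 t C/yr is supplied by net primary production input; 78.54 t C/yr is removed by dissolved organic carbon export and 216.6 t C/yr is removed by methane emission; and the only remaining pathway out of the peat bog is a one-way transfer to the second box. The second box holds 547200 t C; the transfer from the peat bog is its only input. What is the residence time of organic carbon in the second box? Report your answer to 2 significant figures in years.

3300 yr

Balance the peat bog: ΣF_in = 461.20 t C/yr.
Transfer to the second box = ΣF_in − (78.54 + 216.6) = 166.06 t C/yr.
At steady state the output of the second box equals its input, 166.06 t C/yr.
τ = M / F = 547200 / 166.06 = 3295 yr.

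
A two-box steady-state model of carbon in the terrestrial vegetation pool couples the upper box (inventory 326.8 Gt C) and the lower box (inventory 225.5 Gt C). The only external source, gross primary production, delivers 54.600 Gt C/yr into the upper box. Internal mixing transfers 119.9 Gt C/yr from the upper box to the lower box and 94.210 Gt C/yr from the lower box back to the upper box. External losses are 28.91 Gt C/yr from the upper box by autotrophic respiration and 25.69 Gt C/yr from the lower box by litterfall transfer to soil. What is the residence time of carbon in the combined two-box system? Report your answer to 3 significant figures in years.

For the system as a whole, the A↔B exchange is internal and contributes nothing to the throughput; only the external sinks remove mass.
M_total = 326.8 + 225.5 = 552.30 Gt C.
ΣF_external_out = 28.91 + 25.69 = 54.600 Gt C/yr.
τ = M_total / ΣF_ext = 552.30 / 54.600 = 10.12 yr.

10.1 yr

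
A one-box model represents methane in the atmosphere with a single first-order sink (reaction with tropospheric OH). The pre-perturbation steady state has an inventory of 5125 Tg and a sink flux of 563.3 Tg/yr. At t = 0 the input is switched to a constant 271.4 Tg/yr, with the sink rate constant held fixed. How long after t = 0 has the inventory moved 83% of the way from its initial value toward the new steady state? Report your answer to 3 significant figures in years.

16.1 yr

τ = M₀/F₀ = 5125/563.3 = 9.098 yr.
The remaining gap fraction is e^(−t/τ); 83% covered ⇒ e^(−t/τ) = 0.170.
t = −τ ln(0.170) = 9.098 × 1.772 = 16.12 yr.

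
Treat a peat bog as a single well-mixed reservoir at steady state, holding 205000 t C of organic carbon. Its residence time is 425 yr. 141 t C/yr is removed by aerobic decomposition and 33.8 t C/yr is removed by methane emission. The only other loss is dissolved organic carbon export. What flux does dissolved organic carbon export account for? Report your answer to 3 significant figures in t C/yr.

308 t C/yr

Total removal F = M/τ = 205000 / 425 = 482.4 t C/yr.
Dissolved organic carbon export = F − (141 + 33.8) = 482.4 − 174.8 = 307.6 t C/yr.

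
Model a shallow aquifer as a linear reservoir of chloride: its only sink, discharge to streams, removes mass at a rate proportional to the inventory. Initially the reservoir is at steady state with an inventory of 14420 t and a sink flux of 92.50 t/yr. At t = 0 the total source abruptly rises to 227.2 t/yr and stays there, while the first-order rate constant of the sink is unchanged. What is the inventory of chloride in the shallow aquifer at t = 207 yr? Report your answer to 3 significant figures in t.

Residence time τ = M₀/F₀ = 155.9 yr. The eventual steady state is M_∞ = M₀·(F₁/F₀) = 14420 × 227.2/92.50 = 35419 t.
The anomaly ΔM(t) = M(t) − M_∞ decays as ΔM₀·e^(−t/τ) with ΔM₀ = 14420 − 35419 = −21000 t.
At t = 207 yr, e^(−t/τ) = e^(−1.328) = 0.2650, so ΔM = −5566 t and M = 35419 − 5566 = 29853 t.

29900 t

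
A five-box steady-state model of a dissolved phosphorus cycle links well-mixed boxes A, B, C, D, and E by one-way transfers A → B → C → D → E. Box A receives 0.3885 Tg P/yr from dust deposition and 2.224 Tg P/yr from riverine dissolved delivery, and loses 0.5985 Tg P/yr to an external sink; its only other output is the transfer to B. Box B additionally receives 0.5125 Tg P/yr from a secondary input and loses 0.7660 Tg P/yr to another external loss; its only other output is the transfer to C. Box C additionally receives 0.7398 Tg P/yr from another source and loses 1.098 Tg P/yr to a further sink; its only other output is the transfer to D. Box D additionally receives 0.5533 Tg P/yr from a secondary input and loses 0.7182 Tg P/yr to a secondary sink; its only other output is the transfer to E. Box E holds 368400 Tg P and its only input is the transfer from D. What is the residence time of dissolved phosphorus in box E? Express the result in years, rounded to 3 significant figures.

298000 yr

Box A: F(A→B) = (0.3885 + 2.224) − 0.5985 = 2.0140 Tg P/yr.
Box B: F(B→C) = (2.0140 + 0.5125) − 0.7660 = 1.7605 Tg P/yr.
Box C: F(C→D) = (1.7605 + 0.7398) − 1.098 = 1.4023 Tg P/yr.
Box D: F(D→E) = (1.4023 + 0.5533) − 0.7182 = 1.2374 Tg P/yr.
Box E throughput = its input = 1.2374 Tg P/yr; τ = 368400 / 1.2374 = 297700 yr.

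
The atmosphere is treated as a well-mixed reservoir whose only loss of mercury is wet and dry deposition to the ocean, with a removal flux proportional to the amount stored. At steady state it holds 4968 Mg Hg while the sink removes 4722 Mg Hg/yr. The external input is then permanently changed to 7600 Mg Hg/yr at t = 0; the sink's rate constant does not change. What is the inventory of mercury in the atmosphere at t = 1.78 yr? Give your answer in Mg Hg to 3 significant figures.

7440 Mg Hg

Residence time τ = M₀/F₀ = 1.052 yr. The eventual steady state is M_∞ = M₀·(F₁/F₀) = 4968 × 7600/4722 = 7995.9 Mg Hg.
The anomaly ΔM(t) = M(t) − M_∞ decays as ΔM₀·e^(−t/τ) with ΔM₀ = 4968 − 7995.9 = −3028 Mg Hg.
At t = 1.78 yr, e^(−t/τ) = e^(−1.692) = 0.1842, so ΔM = −557.7 Mg Hg and M = 7995.9 − 557.7 = 7438.3 Mg Hg.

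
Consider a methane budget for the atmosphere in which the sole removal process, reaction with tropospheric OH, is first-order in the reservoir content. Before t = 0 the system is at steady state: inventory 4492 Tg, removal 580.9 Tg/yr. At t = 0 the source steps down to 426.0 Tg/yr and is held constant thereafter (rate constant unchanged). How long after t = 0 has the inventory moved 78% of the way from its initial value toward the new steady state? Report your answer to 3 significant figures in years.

τ = M₀/F₀ = 4492/580.9 = 7.733 yr.
The remaining gap fraction is e^(−t/τ); 78% covered ⇒ e^(−t/τ) = 0.220.
t = −τ ln(0.220) = 7.733 × 1.514 = 11.71 yr.

11.7 yr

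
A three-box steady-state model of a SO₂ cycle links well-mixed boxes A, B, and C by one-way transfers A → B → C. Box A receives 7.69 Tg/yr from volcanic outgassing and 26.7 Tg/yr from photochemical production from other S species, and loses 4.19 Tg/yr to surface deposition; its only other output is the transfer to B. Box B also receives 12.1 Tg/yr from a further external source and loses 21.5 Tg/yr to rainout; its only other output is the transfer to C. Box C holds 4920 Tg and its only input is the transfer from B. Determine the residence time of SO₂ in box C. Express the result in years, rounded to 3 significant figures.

237 yr

Box A: F(A→B) = (7.69 + 26.7) − 4.19 = 30.200 Tg/yr.
Box B: F(B→C) = (30.200 + 12.1) − 21.5 = 20.800 Tg/yr.
Box C throughput = its input = 20.800 Tg/yr; τ = 4920 / 20.800 = 236.5 yr.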